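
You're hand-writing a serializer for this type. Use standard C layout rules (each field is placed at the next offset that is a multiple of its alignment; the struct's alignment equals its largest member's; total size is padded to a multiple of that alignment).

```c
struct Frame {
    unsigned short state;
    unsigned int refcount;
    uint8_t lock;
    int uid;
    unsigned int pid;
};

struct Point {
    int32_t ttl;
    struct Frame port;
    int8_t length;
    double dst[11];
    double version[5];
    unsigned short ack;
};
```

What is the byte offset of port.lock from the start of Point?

12

Frame: 0..2  state  (2B, 2-aligned); 2..4  -- padding (2B); 4..8  refcount  (4B, 4-aligned); 8..9  lock  (1B, 1-aligned); 9..12  -- padding (3B); 12..16  uid  (4B, 4-aligned); 16..20  pid  (4B, 4-aligned); sizeof = 20, alignof = 4
0..4  ttl  (4B, 4-aligned)
4..24  port  (20B, 4-aligned)
within Frame: lock at 8
4 + 8 = 12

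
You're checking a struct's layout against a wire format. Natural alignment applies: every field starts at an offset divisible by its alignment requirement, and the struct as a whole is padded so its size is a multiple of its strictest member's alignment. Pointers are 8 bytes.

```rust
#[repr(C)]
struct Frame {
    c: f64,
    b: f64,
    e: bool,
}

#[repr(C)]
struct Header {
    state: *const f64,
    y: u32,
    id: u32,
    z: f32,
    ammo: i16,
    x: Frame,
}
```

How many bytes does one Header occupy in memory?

48

Frame: c at 0 (size 8, align 8) → ends 8; b at 8 (size 8, align 8) → ends 16; e at 16 (size 1, align 1) → ends 17; tail pad 7 to reach multiple of 8; total 24 bytes, alignment 8
state at 0 (size 8, align 8) → ends 8
y at 8 (size 4, align 4) → ends 12
id at 12 (size 4, align 4) → ends 16
z at 16 (size 4, align 4) → ends 20
ammo at 20 (size 2, align 2) → ends 22
pad 2 to align 8 for x
x at 24 (size 24, align 8) → ends 48
total 48 bytes, alignment 8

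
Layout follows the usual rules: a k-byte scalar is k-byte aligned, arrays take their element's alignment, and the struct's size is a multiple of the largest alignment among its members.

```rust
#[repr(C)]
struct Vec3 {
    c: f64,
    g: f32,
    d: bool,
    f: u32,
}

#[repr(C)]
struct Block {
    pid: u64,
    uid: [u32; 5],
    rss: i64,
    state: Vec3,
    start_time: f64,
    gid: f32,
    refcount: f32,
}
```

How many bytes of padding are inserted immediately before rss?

4

Vec3: 0..8  c  (8B, 8-aligned); 8..12  g  (4B, 4-aligned); 12..13  d  (1B, 1-aligned); 13..16  -- padding (3B); 16..20  f  (4B, 4-aligned); 20..24  -- tail padding (4B); sizeof = 24, alignof = 8
0..8  pid  (8B, 8-aligned)
8..28  uid  (20B, 4-aligned)
28..32  -- padding (4B)
32..40  rss  (8B, 8-aligned)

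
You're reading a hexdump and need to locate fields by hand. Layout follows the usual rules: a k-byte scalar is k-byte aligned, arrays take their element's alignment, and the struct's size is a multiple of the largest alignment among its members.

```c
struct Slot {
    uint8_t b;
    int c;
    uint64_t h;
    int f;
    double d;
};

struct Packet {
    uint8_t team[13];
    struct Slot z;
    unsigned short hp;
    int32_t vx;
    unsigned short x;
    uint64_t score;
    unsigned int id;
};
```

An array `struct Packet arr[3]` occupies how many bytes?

240

Slot: @0: b [1B, align 1] → 1; +3 pad (align 4); @4: c [4B, align 4] → 8; @8: h [8B, align 8] → 16; @16: f [4B, align 4] → 20; +4 pad (align 8); @24: d [8B, align 8] → 32; size 32, align 8
@0: team [13B, align 1] → 13
+3 pad (align 8)
@16: z [32B, align 8] → 48
@48: hp [2B, align 2] → 50
+2 pad (align 4)
@52: vx [4B, align 4] → 56
@56: x [2B, align 2] → 58
+6 pad (align 8)
@64: score [8B, align 8] → 72
@72: id [4B, align 4] → 76
+4 tail pad (align 8)
size 80, align 8
array of 3: 3 × 80 = 240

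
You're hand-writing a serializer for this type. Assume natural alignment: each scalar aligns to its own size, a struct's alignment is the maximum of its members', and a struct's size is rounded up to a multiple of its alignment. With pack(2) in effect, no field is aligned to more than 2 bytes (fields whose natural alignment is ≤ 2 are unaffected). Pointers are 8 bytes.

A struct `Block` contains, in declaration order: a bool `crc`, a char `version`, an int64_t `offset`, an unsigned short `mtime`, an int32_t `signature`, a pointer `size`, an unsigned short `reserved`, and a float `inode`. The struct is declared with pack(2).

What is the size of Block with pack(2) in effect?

0..1  crc  (1B, 1-aligned)
1..2  version  (1B, 1-aligned)
2..10  offset  (8B, 2-aligned)
10..12  mtime  (2B, 2-aligned)
12..16  signature  (4B, 2-aligned)
16..24  size  (8B, 2-aligned)
24..26  reserved  (2B, 2-aligned)
26..30  inode  (4B, 2-aligned)
sizeof = 30, alignof = 2

30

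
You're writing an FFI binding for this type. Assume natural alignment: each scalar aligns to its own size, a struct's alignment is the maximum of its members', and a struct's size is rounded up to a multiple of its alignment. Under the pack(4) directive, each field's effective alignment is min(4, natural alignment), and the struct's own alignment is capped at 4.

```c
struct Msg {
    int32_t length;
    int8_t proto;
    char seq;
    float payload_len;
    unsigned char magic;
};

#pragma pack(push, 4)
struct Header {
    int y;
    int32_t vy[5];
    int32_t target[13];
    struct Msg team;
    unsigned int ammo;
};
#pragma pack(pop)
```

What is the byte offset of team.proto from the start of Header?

80

Msg: 0..4  length  (4B, 4-aligned); 4..5  proto  (1B, 1-aligned); 5..6  seq  (1B, 1-aligned); 6..8  -- padding (2B); 8..12  payload_len  (4B, 4-aligned); 12..13  magic  (1B, 1-aligned); 13..16  -- tail padding (3B); sizeof = 16, alignof = 4
0..4  y  (4B, 4-aligned)
4..24  vy  (20B, 4-aligned)
24..76  target  (52B, 4-aligned)
76..92  team  (16B, 4-aligned)
within Msg: proto at 4
76 + 4 = 80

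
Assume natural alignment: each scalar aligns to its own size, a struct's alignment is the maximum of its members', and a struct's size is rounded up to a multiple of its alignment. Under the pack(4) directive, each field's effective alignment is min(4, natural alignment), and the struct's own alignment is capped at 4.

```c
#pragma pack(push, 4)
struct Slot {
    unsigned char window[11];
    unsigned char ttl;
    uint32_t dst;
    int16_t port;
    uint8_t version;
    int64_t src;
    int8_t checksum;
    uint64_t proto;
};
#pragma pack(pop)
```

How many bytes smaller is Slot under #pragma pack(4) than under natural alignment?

8

natural layout:
  window at 0 (size 11, align 1) → ends 11
  ttl at 11 (size 1, align 1) → ends 12
  dst at 12 (size 4, align 4) → ends 16
  port at 16 (size 2, align 2) → ends 18
  version at 18 (size 1, align 1) → ends 19
  pad 5 to align 8 for src
  src at 24 (size 8, align 8) → ends 32
  checksum at 32 (size 1, align 1) → ends 33
  pad 7 to align 8 for proto
  proto at 40 (size 8, align 8) → ends 48
  total 48 bytes, alignment 8
packed(4) layout:
  window at 0 (size 11, align 1) → ends 11
  ttl at 11 (size 1, align 1) → ends 12
  dst at 12 (size 4, align 4) → ends 16
  port at 16 (size 2, align 2) → ends 18
  version at 18 (size 1, align 1) → ends 19
  pad 1 to align 4 for src
  src at 20 (size 8, align 4) → ends 28
  checksum at 28 (size 1, align 1) → ends 29
  pad 3 to align 4 for proto
  proto at 32 (size 8, align 4) → ends 40
  total 40 bytes, alignment 4
48 − 40 = 8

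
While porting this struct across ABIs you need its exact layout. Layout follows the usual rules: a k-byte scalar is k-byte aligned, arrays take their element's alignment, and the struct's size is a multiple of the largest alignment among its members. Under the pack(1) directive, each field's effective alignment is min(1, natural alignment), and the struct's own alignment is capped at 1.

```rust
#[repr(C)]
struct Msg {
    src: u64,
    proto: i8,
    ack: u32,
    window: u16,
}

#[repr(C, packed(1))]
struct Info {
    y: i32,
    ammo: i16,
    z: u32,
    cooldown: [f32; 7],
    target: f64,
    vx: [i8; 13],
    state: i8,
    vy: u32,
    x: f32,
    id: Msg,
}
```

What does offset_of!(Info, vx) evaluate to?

Msg: @0: src [8B, align 8] → 8; @8: proto [1B, align 1] → 9; +3 pad (align 4); @12: ack [4B, align 4] → 16; @16: window [2B, align 2] → 18; +6 tail pad (align 8); size 24, align 8
@0: y [4B, align 1] → 4
@4: ammo [2B, align 1] → 6
@6: z [4B, align 1] → 10
@10: cooldown [28B, align 1] → 38
@38: target [8B, align 1] → 46
@46: vx [13B, align 1] → 59

46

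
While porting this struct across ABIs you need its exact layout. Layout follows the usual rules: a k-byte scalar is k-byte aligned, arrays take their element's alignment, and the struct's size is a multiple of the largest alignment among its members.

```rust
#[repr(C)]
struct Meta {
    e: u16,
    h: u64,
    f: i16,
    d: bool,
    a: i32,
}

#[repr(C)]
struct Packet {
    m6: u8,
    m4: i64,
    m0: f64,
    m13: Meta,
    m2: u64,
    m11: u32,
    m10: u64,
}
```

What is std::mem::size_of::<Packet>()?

72 bytes

Meta: e at 0 (size 2, align 2) → ends 2; pad 6 to align 8 for h; h at 8 (size 8, align 8) → ends 16; f at 16 (size 2, align 2) → ends 18; d at 18 (size 1, align 1) → ends 19; pad 1 to align 4 for a; a at 20 (size 4, align 4) → ends 24; total 24 bytes, alignment 8
m6 at 0 (size 1, align 1) → ends 1
pad 7 to align 8 for m4
m4 at 8 (size 8, align 8) → ends 16
m0 at 16 (size 8, align 8) → ends 24
m13 at 24 (size 24, align 8) → ends 48
m2 at 48 (size 8, align 8) → ends 56
m11 at 56 (size 4, align 4) → ends 60
pad 4 to align 8 for m10
m10 at 64 (size 8, align 8) → ends 72
total 72 bytes, alignment 8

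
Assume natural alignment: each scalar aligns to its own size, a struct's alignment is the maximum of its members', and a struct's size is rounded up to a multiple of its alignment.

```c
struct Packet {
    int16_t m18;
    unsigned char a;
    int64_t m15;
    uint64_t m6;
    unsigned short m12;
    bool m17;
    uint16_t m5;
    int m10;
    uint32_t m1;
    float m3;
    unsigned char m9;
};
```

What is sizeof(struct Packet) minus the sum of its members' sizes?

11

@0: m18 [2B, align 2] → 2
@2: a [1B, align 1] → 3
+5 pad (align 8)
@8: m15 [8B, align 8] → 16
@16: m6 [8B, align 8] → 24
@24: m12 [2B, align 2] → 26
@26: m17 [1B, align 1] → 27
+1 pad (align 2)
@28: m5 [2B, align 2] → 30
+2 pad (align 4)
@32: m10 [4B, align 4] → 36
@36: m1 [4B, align 4] → 40
@40: m3 [4B, align 4] → 44
@44: m9 [1B, align 1] → 45
+3 tail pad (align 8)
size 48, align 8
data bytes 37, size 48 → padding 11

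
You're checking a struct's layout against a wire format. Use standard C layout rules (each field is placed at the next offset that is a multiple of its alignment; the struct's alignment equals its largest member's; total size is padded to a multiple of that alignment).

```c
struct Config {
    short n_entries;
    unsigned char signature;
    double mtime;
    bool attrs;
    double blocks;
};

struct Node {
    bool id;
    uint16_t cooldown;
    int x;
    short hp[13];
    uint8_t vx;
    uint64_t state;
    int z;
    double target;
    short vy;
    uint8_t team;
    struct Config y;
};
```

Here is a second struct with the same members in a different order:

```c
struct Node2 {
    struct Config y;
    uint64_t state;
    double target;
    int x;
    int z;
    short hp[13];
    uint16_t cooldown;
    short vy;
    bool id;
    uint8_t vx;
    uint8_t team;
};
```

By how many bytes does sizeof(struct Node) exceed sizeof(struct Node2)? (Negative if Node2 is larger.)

Config: n_entries at 0 (size 2, align 2) → ends 2; signature at 2 (size 1, align 1) → ends 3; pad 5 to align 8 for mtime; mtime at 8 (size 8, align 8) → ends 16; attrs at 16 (size 1, align 1) → ends 17; pad 7 to align 8 for blocks; blocks at 24 (size 8, align 8) → ends 32; total 32 bytes, alignment 8
id at 0 (size 1, align 1) → ends 1
pad 1 to align 2 for cooldown
cooldown at 2 (size 2, align 2) → ends 4
x at 4 (size 4, align 4) → ends 8
hp at 8 (size 26, align 2) → ends 34
vx at 34 (size 1, align 1) → ends 35
pad 5 to align 8 for state
state at 40 (size 8, align 8) → ends 48
z at 48 (size 4, align 4) → ends 52
pad 4 to align 8 for target
target at 56 (size 8, align 8) → ends 64
vy at 64 (size 2, align 2) → ends 66
team at 66 (size 1, align 1) → ends 67
pad 5 to align 8 for y
y at 72 (size 32, align 8) → ends 104
total 104 bytes, alignment 8
— Node2 —
y at 0 (size 32, align 8) → ends 32
state at 32 (size 8, align 8) → ends 40
target at 40 (size 8, align 8) → ends 48
x at 48 (size 4, align 4) → ends 52
z at 52 (size 4, align 4) → ends 56
hp at 56 (size 26, align 2) → ends 82
cooldown at 82 (size 2, align 2) → ends 84
vy at 84 (size 2, align 2) → ends 86
id at 86 (size 1, align 1) → ends 87
vx at 87 (size 1, align 1) → ends 88
team at 88 (size 1, align 1) → ends 89
tail pad 7 to reach multiple of 8
total 96 bytes, alignment 8
104 − 96 = 8

8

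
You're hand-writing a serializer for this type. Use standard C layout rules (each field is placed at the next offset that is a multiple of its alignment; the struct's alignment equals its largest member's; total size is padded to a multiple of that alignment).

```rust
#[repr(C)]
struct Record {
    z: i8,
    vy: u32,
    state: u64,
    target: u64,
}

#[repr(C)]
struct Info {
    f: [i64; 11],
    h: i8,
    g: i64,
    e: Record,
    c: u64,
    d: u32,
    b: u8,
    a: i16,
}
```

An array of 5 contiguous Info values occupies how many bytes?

720

Record: @0: z [1B, align 1] → 1; +3 pad (align 4); @4: vy [4B, align 4] → 8; @8: state [8B, align 8] → 16; @16: target [8B, align 8] → 24; size 24, align 8
@0: f [88B, align 8] → 88
@88: h [1B, align 1] → 89
+7 pad (align 8)
@96: g [8B, align 8] → 104
@104: e [24B, align 8] → 128
@128: c [8B, align 8] → 136
@136: d [4B, align 4] → 140
@140: b [1B, align 1] → 141
+1 pad (align 2)
@142: a [2B, align 2] → 144
size 144, align 8
array of 5: 5 × 144 = 720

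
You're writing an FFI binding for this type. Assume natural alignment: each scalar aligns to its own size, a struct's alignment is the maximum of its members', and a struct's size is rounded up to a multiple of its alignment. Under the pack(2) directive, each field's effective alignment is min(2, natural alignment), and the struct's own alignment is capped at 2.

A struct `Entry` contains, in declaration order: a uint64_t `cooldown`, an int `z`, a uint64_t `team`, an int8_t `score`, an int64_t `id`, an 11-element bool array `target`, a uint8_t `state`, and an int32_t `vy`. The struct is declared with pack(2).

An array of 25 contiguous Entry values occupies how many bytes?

1150

cooldown at 0 (size 8, align 2) → ends 8
z at 8 (size 4, align 2) → ends 12
team at 12 (size 8, align 2) → ends 20
score at 20 (size 1, align 1) → ends 21
pad 1 to align 2 for id
id at 22 (size 8, align 2) → ends 30
target at 30 (size 11, align 1) → ends 41
state at 41 (size 1, align 1) → ends 42
vy at 42 (size 4, align 2) → ends 46
total 46 bytes, alignment 2
array of 25: 25 × 46 = 1150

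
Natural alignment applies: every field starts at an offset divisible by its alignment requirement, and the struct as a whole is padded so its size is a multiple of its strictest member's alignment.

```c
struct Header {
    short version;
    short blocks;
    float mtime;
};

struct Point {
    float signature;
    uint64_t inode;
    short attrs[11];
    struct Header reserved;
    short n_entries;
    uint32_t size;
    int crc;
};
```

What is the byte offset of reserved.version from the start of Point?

40

Header: @0: version [2B, align 2] → 2; @2: blocks [2B, align 2] → 4; @4: mtime [4B, align 4] → 8; size 8, align 4
@0: signature [4B, align 4] → 4
+4 pad (align 8)
@8: inode [8B, align 8] → 16
@16: attrs [22B, align 2] → 38
+2 pad (align 4)
@40: reserved [8B, align 4] → 48
within Header: version at 0
40 + 0 = 40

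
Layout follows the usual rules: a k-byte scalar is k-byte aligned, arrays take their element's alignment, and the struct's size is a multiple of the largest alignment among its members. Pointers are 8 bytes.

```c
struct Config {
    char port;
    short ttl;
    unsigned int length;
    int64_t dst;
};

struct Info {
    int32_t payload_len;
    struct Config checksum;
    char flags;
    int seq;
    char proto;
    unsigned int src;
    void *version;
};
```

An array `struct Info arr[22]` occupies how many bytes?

Config: 0..1  port  (1B, 1-aligned); 1..2  -- padding (1B); 2..4  ttl  (2B, 2-aligned); 4..8  length  (4B, 4-aligned); 8..16  dst  (8B, 8-aligned); sizeof = 16, alignof = 8
0..4  payload_len  (4B, 4-aligned)
4..8  -- padding (4B)
8..24  checksum  (16B, 8-aligned)
24..25  flags  (1B, 1-aligned)
25..28  -- padding (3B)
28..32  seq  (4B, 4-aligned)
32..33  proto  (1B, 1-aligned)
33..36  -- padding (3B)
36..40  src  (4B, 4-aligned)
40..48  version  (8B, 8-aligned)
sizeof = 48, alignof = 8
array of 22: 22 × 48 = 1056

1056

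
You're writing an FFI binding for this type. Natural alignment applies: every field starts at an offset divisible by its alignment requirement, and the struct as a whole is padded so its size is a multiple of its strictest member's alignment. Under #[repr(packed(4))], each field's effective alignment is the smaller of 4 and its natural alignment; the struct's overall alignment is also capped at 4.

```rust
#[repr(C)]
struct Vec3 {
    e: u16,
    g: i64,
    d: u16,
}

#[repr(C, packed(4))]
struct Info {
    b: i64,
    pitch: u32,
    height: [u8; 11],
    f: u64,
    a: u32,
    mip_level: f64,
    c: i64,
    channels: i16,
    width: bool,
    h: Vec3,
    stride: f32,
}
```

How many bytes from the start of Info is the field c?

44

Vec3: @0: e [2B, align 2] → 2; +6 pad (align 8); @8: g [8B, align 8] → 16; @16: d [2B, align 2] → 18; +6 tail pad (align 8); size 24, align 8
@0: b [8B, align 4] → 8
@8: pitch [4B, align 4] → 12
@12: height [11B, align 1] → 23
+1 pad (align 4)
@24: f [8B, align 4] → 32
@32: a [4B, align 4] → 36
@36: mip_level [8B, align 4] → 44
@44: c [8B, align 4] → 52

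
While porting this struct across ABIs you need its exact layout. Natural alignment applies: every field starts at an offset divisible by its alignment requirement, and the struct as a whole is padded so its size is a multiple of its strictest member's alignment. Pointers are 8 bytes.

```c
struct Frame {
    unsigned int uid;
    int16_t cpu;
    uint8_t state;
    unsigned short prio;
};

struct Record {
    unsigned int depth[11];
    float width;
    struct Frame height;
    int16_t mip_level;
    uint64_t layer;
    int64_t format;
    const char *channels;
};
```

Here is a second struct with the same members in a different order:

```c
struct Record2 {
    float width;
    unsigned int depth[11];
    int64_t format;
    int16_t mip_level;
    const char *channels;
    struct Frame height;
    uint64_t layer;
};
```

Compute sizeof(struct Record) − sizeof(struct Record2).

-8

Frame: uid at 0 (size 4, align 4) → ends 4; cpu at 4 (size 2, align 2) → ends 6; state at 6 (size 1, align 1) → ends 7; pad 1 to align 2 for prio; prio at 8 (size 2, align 2) → ends 10; tail pad 2 to reach multiple of 4; total 12 bytes, alignment 4
depth at 0 (size 44, align 4) → ends 44
width at 44 (size 4, align 4) → ends 48
height at 48 (size 12, align 4) → ends 60
mip_level at 60 (size 2, align 2) → ends 62
pad 2 to align 8 for layer
layer at 64 (size 8, align 8) → ends 72
format at 72 (size 8, align 8) → ends 80
channels at 80 (size 8, align 8) → ends 88
total 88 bytes, alignment 8
— Record2 —
width at 0 (size 4, align 4) → ends 4
depth at 4 (size 44, align 4) → ends 48
format at 48 (size 8, align 8) → ends 56
mip_level at 56 (size 2, align 2) → ends 58
pad 6 to align 8 for channels
channels at 64 (size 8, align 8) → ends 72
height at 72 (size 12, align 4) → ends 84
pad 4 to align 8 for layer
layer at 88 (size 8, align 8) → ends 96
total 96 bytes, alignment 8
88 − 96 = -8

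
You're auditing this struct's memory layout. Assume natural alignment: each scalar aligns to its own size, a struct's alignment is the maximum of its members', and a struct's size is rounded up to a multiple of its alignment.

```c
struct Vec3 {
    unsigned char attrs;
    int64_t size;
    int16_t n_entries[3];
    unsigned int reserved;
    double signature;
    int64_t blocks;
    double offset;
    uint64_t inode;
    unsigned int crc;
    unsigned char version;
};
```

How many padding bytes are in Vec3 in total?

@0: attrs [1B, align 1] → 1
+7 pad (align 8)
@8: size [8B, align 8] → 16
@16: n_entries [6B, align 2] → 22
+2 pad (align 4)
@24: reserved [4B, align 4] → 28
+4 pad (align 8)
@32: signature [8B, align 8] → 40
@40: blocks [8B, align 8] → 48
@48: offset [8B, align 8] → 56
@56: inode [8B, align 8] → 64
@64: crc [4B, align 4] → 68
@68: version [1B, align 1] → 69
+3 tail pad (align 8)
size 72, align 8
data bytes 56, size 72 → padding 16

16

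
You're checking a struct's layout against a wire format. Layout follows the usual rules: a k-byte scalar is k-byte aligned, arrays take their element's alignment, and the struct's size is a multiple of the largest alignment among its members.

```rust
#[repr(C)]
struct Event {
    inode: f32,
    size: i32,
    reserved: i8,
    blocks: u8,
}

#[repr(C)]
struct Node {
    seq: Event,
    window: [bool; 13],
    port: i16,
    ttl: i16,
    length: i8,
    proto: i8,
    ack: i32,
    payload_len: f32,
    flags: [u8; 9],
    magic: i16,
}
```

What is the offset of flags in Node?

Event: @0: inode [4B, align 4] → 4; @4: size [4B, align 4] → 8; @8: reserved [1B, align 1] → 9; @9: blocks [1B, align 1] → 10; +2 tail pad (align 4); size 12, align 4
@0: seq [12B, align 4] → 12
@12: window [13B, align 1] → 25
+1 pad (align 2)
@26: port [2B, align 2] → 28
@28: ttl [2B, align 2] → 30
@30: length [1B, align 1] → 31
@31: proto [1B, align 1] → 32
@32: ack [4B, align 4] → 36
@36: payload_len [4B, align 4] → 40
@40: flags [9B, align 1] → 49

40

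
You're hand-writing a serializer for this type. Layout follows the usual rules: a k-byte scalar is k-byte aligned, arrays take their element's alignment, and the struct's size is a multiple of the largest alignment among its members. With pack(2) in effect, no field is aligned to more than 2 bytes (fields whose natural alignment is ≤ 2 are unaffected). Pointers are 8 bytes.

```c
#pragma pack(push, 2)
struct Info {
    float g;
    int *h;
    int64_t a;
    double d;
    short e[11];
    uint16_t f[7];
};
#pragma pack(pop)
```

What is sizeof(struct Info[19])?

@0: g [4B, align 2] → 4
@4: h [8B, align 2] → 12
@12: a [8B, align 2] → 20
@20: d [8B, align 2] → 28
@28: e [22B, align 2] → 50
@50: f [14B, align 2] → 64
size 64, align 2
array of 19: 19 × 64 = 1216

1216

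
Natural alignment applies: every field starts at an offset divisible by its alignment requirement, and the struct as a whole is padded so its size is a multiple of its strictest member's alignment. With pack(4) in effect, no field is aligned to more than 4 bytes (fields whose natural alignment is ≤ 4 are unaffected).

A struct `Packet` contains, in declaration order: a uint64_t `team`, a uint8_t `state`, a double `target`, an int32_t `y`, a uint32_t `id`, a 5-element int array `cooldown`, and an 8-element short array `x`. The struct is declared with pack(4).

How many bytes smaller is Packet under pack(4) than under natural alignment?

natural layout:
  @0: team [8B, align 8] → 8
  @8: state [1B, align 1] → 9
  +7 pad (align 8)
  @16: target [8B, align 8] → 24
  @24: y [4B, align 4] → 28
  @28: id [4B, align 4] → 32
  @32: cooldown [20B, align 4] → 52
  @52: x [16B, align 2] → 68
  +4 tail pad (align 8)
  size 72, align 8
packed(4) layout:
  @0: team [8B, align 4] → 8
  @8: state [1B, align 1] → 9
  +3 pad (align 4)
  @12: target [8B, align 4] → 20
  @20: y [4B, align 4] → 24
  @24: id [4B, align 4] → 28
  @28: cooldown [20B, align 4] → 48
  @48: x [16B, align 2] → 64
  size 64, align 4
72 − 64 = 8

8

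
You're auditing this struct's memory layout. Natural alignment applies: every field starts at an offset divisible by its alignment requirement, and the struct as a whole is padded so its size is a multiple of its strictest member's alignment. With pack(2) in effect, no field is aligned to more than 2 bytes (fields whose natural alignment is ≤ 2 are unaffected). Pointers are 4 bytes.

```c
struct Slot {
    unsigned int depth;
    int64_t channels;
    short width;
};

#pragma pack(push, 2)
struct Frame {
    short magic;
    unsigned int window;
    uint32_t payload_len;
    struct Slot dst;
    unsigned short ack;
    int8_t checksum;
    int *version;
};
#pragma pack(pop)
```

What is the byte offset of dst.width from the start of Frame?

Slot: depth at 0 (size 4, align 4) → ends 4; pad 4 to align 8 for channels; channels at 8 (size 8, align 8) → ends 16; width at 16 (size 2, align 2) → ends 18; tail pad 6 to reach multiple of 8; total 24 bytes, alignment 8
magic at 0 (size 2, align 2) → ends 2
window at 2 (size 4, align 2) → ends 6
payload_len at 6 (size 4, align 2) → ends 10
dst at 10 (size 24, align 2) → ends 34
within Slot: width at 16
10 + 16 = 26

26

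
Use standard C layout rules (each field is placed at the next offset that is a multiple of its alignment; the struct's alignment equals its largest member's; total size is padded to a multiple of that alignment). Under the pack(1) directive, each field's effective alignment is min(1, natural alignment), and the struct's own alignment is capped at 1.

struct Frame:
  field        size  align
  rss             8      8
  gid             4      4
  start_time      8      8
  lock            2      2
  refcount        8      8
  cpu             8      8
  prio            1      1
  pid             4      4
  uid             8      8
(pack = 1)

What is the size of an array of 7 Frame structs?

357

@0: rss [8B, align 1] → 8
@8: gid [4B, align 1] → 12
@12: start_time [8B, align 1] → 20
@20: lock [2B, align 1] → 22
@22: refcount [8B, align 1] → 30
@30: cpu [8B, align 1] → 38
@38: prio [1B, align 1] → 39
@39: pid [4B, align 1] → 43
@43: uid [8B, align 1] → 51
size 51, align 1
array of 7: 7 × 51 = 357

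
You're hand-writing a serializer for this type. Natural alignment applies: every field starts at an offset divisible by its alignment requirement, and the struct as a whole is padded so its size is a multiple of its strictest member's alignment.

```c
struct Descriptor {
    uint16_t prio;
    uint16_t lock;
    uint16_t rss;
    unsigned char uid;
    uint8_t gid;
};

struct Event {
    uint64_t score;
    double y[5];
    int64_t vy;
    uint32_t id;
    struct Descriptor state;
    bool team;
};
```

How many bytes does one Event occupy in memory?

Descriptor: @0: prio [2B, align 2] → 2; @2: lock [2B, align 2] → 4; @4: rss [2B, align 2] → 6; @6: uid [1B, align 1] → 7; @7: gid [1B, align 1] → 8; size 8, align 2
@0: score [8B, align 8] → 8
@8: y [40B, align 8] → 48
@48: vy [8B, align 8] → 56
@56: id [4B, align 4] → 60
@60: state [8B, align 2] → 68
@68: team [1B, align 1] → 69
+3 tail pad (align 8)
size 72, align 8

72 bytes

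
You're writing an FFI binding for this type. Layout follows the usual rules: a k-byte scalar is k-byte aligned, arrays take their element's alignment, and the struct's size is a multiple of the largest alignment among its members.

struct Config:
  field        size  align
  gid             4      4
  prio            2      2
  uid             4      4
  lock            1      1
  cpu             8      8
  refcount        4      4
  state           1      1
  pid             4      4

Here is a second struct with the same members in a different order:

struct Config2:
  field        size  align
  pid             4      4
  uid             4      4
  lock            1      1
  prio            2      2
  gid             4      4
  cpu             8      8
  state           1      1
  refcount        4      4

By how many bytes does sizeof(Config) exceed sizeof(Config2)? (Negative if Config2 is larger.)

@0: gid [4B, align 4] → 4
@4: prio [2B, align 2] → 6
+2 pad (align 4)
@8: uid [4B, align 4] → 12
@12: lock [1B, align 1] → 13
+3 pad (align 8)
@16: cpu [8B, align 8] → 24
@24: refcount [4B, align 4] → 28
@28: state [1B, align 1] → 29
+3 pad (align 4)
@32: pid [4B, align 4] → 36
+4 tail pad (align 8)
size 40, align 8
— Config2 —
@0: pid [4B, align 4] → 4
@4: uid [4B, align 4] → 8
@8: lock [1B, align 1] → 9
+1 pad (align 2)
@10: prio [2B, align 2] → 12
@12: gid [4B, align 4] → 16
@16: cpu [8B, align 8] → 24
@24: state [1B, align 1] → 25
+3 pad (align 4)
@28: refcount [4B, align 4] → 32
size 32, align 8
40 − 32 = 8

8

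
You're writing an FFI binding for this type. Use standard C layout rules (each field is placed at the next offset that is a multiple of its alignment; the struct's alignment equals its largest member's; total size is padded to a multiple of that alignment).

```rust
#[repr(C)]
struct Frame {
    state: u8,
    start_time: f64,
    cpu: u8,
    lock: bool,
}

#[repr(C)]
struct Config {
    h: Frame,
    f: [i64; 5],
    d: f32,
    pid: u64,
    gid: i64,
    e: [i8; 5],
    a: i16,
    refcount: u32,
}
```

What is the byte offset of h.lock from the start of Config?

17

Frame: @0: state [1B, align 1] → 1; +7 pad (align 8); @8: start_time [8B, align 8] → 16; @16: cpu [1B, align 1] → 17; @17: lock [1B, align 1] → 18; +6 tail pad (align 8); size 24, align 8
@0: h [24B, align 8] → 24
within Frame: lock at 17
0 + 17 = 17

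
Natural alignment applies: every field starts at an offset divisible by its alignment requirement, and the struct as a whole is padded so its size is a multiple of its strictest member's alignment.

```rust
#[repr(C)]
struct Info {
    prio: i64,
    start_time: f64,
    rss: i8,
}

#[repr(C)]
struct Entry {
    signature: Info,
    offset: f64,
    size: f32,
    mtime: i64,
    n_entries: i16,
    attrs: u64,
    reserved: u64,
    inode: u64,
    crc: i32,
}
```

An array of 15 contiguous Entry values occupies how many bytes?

Info: 0..8  prio  (8B, 8-aligned); 8..16  start_time  (8B, 8-aligned); 16..17  rss  (1B, 1-aligned); 17..24  -- tail padding (7B); sizeof = 24, alignof = 8
0..24  signature  (24B, 8-aligned)
24..32  offset  (8B, 8-aligned)
32..36  size  (4B, 4-aligned)
36..40  -- padding (4B)
40..48  mtime  (8B, 8-aligned)
48..50  n_entries  (2B, 2-aligned)
50..56  -- padding (6B)
56..64  attrs  (8B, 8-aligned)
64..72  reserved  (8B, 8-aligned)
72..80  inode  (8B, 8-aligned)
80..84  crc  (4B, 4-aligned)
84..88  -- tail padding (4B)
sizeof = 88, alignof = 8
array of 15: 15 × 88 = 1320

1320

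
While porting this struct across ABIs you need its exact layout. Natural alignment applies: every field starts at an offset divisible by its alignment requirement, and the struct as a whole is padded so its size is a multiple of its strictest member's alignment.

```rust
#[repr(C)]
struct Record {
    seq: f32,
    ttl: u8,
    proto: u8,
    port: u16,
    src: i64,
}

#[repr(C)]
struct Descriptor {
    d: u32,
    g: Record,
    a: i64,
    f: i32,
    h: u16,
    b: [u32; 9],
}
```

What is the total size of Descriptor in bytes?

80 bytes

Record: @0: seq [4B, align 4] → 4; @4: ttl [1B, align 1] → 5; @5: proto [1B, align 1] → 6; @6: port [2B, align 2] → 8; @8: src [8B, align 8] → 16; size 16, align 8
@0: d [4B, align 4] → 4
+4 pad (align 8)
@8: g [16B, align 8] → 24
@24: a [8B, align 8] → 32
@32: f [4B, align 4] → 36
@36: h [2B, align 2] → 38
+2 pad (align 4)
@40: b [36B, align 4] → 76
+4 tail pad (align 8)
size 80, align 8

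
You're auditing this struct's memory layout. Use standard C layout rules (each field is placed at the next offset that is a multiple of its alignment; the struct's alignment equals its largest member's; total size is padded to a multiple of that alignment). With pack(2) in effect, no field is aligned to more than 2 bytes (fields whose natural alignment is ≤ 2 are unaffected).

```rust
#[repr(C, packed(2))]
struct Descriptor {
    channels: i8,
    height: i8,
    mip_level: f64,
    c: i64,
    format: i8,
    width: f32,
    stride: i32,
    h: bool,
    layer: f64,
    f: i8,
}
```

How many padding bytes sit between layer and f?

@0: channels [1B, align 1] → 1
@1: height [1B, align 1] → 2
@2: mip_level [8B, align 2] → 10
@10: c [8B, align 2] → 18
@18: format [1B, align 1] → 19
+1 pad (align 2)
@20: width [4B, align 2] → 24
@24: stride [4B, align 2] → 28
@28: h [1B, align 1] → 29
+1 pad (align 2)
@30: layer [8B, align 2] → 38
@38: f [1B, align 1] → 39

0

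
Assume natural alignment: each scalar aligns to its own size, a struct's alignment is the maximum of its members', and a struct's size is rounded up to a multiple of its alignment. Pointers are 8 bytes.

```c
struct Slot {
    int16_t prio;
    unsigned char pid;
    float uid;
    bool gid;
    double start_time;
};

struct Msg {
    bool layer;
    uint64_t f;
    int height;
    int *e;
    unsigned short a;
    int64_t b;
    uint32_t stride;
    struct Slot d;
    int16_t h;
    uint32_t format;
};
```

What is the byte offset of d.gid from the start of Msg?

Slot: prio at 0 (size 2, align 2) → ends 2; pid at 2 (size 1, align 1) → ends 3; pad 1 to align 4 for uid; uid at 4 (size 4, align 4) → ends 8; gid at 8 (size 1, align 1) → ends 9; pad 7 to align 8 for start_time; start_time at 16 (size 8, align 8) → ends 24; total 24 bytes, alignment 8
layer at 0 (size 1, align 1) → ends 1
pad 7 to align 8 for f
f at 8 (size 8, align 8) → ends 16
height at 16 (size 4, align 4) → ends 20
pad 4 to align 8 for e
e at 24 (size 8, align 8) → ends 32
a at 32 (size 2, align 2) → ends 34
pad 6 to align 8 for b
b at 40 (size 8, align 8) → ends 48
stride at 48 (size 4, align 4) → ends 52
pad 4 to align 8 for d
d at 56 (size 24, align 8) → ends 80
within Slot: gid at 8
56 + 8 = 64

64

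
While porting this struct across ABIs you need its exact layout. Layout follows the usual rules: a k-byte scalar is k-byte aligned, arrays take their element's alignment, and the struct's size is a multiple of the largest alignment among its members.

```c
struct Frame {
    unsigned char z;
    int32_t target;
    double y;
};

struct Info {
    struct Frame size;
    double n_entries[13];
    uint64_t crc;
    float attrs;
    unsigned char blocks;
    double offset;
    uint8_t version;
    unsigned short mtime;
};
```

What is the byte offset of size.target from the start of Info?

4

Frame: 0..1  z  (1B, 1-aligned); 1..4  -- padding (3B); 4..8  target  (4B, 4-aligned); 8..16  y  (8B, 8-aligned); sizeof = 16, alignof = 8
0..16  size  (16B, 8-aligned)
within Frame: target at 4
0 + 4 = 4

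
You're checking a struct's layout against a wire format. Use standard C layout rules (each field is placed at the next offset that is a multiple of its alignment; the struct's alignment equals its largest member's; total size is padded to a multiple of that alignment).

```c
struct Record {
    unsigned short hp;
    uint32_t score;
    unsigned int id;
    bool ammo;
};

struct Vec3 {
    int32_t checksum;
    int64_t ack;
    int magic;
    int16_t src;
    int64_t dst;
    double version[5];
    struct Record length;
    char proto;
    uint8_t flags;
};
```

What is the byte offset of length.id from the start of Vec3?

80

Record: 0..2  hp  (2B, 2-aligned); 2..4  -- padding (2B); 4..8  score  (4B, 4-aligned); 8..12  id  (4B, 4-aligned); 12..13  ammo  (1B, 1-aligned); 13..16  -- tail padding (3B); sizeof = 16, alignof = 4
0..4  checksum  (4B, 4-aligned)
4..8  -- padding (4B)
8..16  ack  (8B, 8-aligned)
16..20  magic  (4B, 4-aligned)
20..22  src  (2B, 2-aligned)
22..24  -- padding (2B)
24..32  dst  (8B, 8-aligned)
32..72  version  (40B, 8-aligned)
72..88  length  (16B, 4-aligned)
within Record: id at 8
72 + 8 = 80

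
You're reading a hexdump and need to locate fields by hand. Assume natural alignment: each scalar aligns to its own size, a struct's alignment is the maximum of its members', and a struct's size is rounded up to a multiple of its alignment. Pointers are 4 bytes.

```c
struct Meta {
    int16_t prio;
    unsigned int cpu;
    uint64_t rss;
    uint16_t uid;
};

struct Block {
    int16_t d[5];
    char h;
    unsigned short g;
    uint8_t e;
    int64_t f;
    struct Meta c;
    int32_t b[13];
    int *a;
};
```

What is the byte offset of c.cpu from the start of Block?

28

Meta: @0: prio [2B, align 2] → 2; +2 pad (align 4); @4: cpu [4B, align 4] → 8; @8: rss [8B, align 8] → 16; @16: uid [2B, align 2] → 18; +6 tail pad (align 8); size 24, align 8
@0: d [10B, align 2] → 10
@10: h [1B, align 1] → 11
+1 pad (align 2)
@12: g [2B, align 2] → 14
@14: e [1B, align 1] → 15
+1 pad (align 8)
@16: f [8B, align 8] → 24
@24: c [24B, align 8] → 48
within Meta: cpu at 4
24 + 4 = 28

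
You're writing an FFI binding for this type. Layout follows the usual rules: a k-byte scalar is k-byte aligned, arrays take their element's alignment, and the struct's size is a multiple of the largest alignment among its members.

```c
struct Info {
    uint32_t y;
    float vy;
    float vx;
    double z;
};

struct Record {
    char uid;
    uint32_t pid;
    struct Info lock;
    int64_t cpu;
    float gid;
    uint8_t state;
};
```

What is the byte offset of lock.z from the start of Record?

Info: 0..4  y  (4B, 4-aligned); 4..8  vy  (4B, 4-aligned); 8..12  vx  (4B, 4-aligned); 12..16  -- padding (4B); 16..24  z  (8B, 8-aligned); sizeof = 24, alignof = 8
0..1  uid  (1B, 1-aligned)
1..4  -- padding (3B)
4..8  pid  (4B, 4-aligned)
8..32  lock  (24B, 8-aligned)
within Info: z at 16
8 + 16 = 24

24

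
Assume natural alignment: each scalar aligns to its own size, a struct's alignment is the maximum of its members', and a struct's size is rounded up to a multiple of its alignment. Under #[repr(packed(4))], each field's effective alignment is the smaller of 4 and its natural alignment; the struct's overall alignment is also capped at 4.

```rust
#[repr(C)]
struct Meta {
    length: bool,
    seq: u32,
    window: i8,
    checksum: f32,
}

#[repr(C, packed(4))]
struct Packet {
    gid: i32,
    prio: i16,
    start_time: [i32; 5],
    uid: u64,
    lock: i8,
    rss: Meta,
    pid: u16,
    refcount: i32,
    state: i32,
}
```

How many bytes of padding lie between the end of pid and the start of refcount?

Meta: @0: length [1B, align 1] → 1; +3 pad (align 4); @4: seq [4B, align 4] → 8; @8: window [1B, align 1] → 9; +3 pad (align 4); @12: checksum [4B, align 4] → 16; size 16, align 4
@0: gid [4B, align 4] → 4
@4: prio [2B, align 2] → 6
+2 pad (align 4)
@8: start_time [20B, align 4] → 28
@28: uid [8B, align 4] → 36
@36: lock [1B, align 1] → 37
+3 pad (align 4)
@40: rss [16B, align 4] → 56
@56: pid [2B, align 2] → 58
+2 pad (align 4)
@60: refcount [4B, align 4] → 64

2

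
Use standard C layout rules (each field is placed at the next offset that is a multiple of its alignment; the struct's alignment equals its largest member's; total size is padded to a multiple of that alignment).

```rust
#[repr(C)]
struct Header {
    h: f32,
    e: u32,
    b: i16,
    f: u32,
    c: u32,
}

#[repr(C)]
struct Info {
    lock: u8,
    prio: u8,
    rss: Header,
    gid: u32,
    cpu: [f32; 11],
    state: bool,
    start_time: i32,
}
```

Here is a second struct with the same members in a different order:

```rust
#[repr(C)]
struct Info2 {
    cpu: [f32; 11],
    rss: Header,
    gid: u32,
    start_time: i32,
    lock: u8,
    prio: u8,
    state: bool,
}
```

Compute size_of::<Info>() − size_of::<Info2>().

Header: 0..4  h  (4B, 4-aligned); 4..8  e  (4B, 4-aligned); 8..10  b  (2B, 2-aligned); 10..12  -- padding (2B); 12..16  f  (4B, 4-aligned); 16..20  c  (4B, 4-aligned); sizeof = 20, alignof = 4
0..1  lock  (1B, 1-aligned)
1..2  prio  (1B, 1-aligned)
2..4  -- padding (2B)
4..24  rss  (20B, 4-aligned)
24..28  gid  (4B, 4-aligned)
28..72  cpu  (44B, 4-aligned)
72..73  state  (1B, 1-aligned)
73..76  -- padding (3B)
76..80  start_time  (4B, 4-aligned)
sizeof = 80, alignof = 4
— Info2 —
0..44  cpu  (44B, 4-aligned)
44..64  rss  (20B, 4-aligned)
64..68  gid  (4B, 4-aligned)
68..72  start_time  (4B, 4-aligned)
72..73  lock  (1B, 1-aligned)
73..74  prio  (1B, 1-aligned)
74..75  state  (1B, 1-aligned)
75..76  -- tail padding (1B)
sizeof = 76, alignof = 4
80 − 76 = 4

4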